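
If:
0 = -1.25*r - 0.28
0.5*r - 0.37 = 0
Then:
No Solution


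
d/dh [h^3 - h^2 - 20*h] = 3*h^2 - 2*h - 20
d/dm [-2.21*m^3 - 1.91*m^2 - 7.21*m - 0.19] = -6.63*m^2 - 3.82*m - 7.21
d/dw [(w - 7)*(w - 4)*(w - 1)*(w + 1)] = 4*w^3 - 33*w^2 + 54*w + 11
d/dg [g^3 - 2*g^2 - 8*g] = 3*g^2 - 4*g - 8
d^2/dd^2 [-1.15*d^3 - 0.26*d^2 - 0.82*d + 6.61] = -6.9*d - 0.52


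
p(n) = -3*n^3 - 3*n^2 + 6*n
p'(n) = -9*n^2 - 6*n + 6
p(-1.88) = -1.95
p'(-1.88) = -14.53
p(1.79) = -16.08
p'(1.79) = -33.58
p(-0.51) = -3.44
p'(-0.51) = 6.72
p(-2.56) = 15.31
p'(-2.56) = -37.62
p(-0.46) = -3.10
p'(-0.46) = 6.86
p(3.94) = -206.42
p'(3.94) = -157.35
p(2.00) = -24.00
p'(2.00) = -42.00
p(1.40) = -5.71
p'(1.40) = -20.04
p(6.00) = -720.00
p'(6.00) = -354.00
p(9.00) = -2376.00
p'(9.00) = -777.00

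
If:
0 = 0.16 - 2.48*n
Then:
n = 0.06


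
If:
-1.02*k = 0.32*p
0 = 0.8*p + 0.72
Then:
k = 0.28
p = -0.90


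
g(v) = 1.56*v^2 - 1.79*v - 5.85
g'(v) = 3.12*v - 1.79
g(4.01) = 12.06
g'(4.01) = 10.72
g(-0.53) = -4.46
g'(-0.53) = -3.44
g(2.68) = 0.56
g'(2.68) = 6.57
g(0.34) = -6.28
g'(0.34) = -0.73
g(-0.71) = -3.79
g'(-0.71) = -4.01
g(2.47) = -0.75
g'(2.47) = 5.92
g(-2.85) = 11.92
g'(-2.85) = -10.68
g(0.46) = -6.34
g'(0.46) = -0.35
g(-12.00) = 240.27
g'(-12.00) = -39.23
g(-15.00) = 372.00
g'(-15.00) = -48.59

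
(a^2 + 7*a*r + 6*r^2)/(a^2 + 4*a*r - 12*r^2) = (-a - r)/(-a + 2*r)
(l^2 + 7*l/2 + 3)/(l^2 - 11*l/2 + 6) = (2*l^2 + 7*l + 6)/(2*l^2 - 11*l + 12)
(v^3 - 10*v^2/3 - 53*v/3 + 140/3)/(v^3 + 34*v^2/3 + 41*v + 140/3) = (3*v^2 - 22*v + 35)/(3*v^2 + 22*v + 35)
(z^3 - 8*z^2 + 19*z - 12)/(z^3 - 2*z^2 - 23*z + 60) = (z - 1)/(z + 5)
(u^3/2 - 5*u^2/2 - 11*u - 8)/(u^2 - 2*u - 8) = (u^2 - 7*u - 8)/(2*(u - 4))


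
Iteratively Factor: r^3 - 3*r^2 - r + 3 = (r - 1)*(r^2 - 2*r - 3) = (r - 3)*(r - 1)*(r + 1)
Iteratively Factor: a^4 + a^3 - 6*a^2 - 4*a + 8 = (a + 2)*(a^3 - a^2 - 4*a + 4) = (a + 2)^2*(a^2 - 3*a + 2) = (a - 2)*(a + 2)^2*(a - 1)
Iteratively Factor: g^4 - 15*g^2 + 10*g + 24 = (g - 2)*(g^3 + 2*g^2 - 11*g - 12) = (g - 2)*(g + 1)*(g^2 + g - 12) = (g - 3)*(g - 2)*(g + 1)*(g + 4)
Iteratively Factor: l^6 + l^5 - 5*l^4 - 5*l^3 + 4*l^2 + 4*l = (l + 1)*(l^5 - 5*l^3 + 4*l) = (l - 2)*(l + 1)*(l^4 + 2*l^3 - l^2 - 2*l) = (l - 2)*(l + 1)^2*(l^3 + l^2 - 2*l) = l*(l - 2)*(l + 1)^2*(l^2 + l - 2) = l*(l - 2)*(l - 1)*(l + 1)^2*(l + 2)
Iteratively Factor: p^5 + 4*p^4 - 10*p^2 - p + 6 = (p - 1)*(p^4 + 5*p^3 + 5*p^2 - 5*p - 6) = (p - 1)*(p + 1)*(p^3 + 4*p^2 + p - 6) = (p - 1)*(p + 1)*(p + 2)*(p^2 + 2*p - 3) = (p - 1)*(p + 1)*(p + 2)*(p + 3)*(p - 1)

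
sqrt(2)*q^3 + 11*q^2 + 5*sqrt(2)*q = q*(q + 5*sqrt(2))*(sqrt(2)*q + 1)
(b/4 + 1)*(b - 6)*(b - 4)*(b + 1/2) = b^4/4 - 11*b^3/8 - 19*b^2/4 + 22*b + 12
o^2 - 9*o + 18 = (o - 6)*(o - 3)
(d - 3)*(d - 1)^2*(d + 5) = d^4 - 18*d^2 + 32*d - 15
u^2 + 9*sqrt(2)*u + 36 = (u + 3*sqrt(2))*(u + 6*sqrt(2))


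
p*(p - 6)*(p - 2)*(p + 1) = p^4 - 7*p^3 + 4*p^2 + 12*p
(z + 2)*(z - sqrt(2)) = z^2 - sqrt(2)*z + 2*z - 2*sqrt(2)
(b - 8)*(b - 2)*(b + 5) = b^3 - 5*b^2 - 34*b + 80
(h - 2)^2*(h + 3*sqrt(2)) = h^3 - 4*h^2 + 3*sqrt(2)*h^2 - 12*sqrt(2)*h + 4*h + 12*sqrt(2)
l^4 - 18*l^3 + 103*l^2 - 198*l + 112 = (l - 8)*(l - 7)*(l - 2)*(l - 1)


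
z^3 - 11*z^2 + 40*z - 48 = (z - 4)^2*(z - 3)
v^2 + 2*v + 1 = (v + 1)^2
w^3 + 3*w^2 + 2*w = w*(w + 1)*(w + 2)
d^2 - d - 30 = (d - 6)*(d + 5)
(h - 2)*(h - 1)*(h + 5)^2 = h^4 + 7*h^3 - 3*h^2 - 55*h + 50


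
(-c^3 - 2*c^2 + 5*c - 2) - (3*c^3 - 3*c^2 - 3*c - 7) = -4*c^3 + c^2 + 8*c + 5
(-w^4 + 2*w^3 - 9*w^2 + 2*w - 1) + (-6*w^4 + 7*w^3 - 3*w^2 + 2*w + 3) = -7*w^4 + 9*w^3 - 12*w^2 + 4*w + 2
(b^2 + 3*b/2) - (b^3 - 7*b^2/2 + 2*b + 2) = -b^3 + 9*b^2/2 - b/2 - 2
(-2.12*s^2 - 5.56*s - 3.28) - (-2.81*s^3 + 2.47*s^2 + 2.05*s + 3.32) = 2.81*s^3 - 4.59*s^2 - 7.61*s - 6.6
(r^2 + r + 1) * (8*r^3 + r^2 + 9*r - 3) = 8*r^5 + 9*r^4 + 18*r^3 + 7*r^2 + 6*r - 3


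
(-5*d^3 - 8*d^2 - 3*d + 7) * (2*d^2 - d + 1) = -10*d^5 - 11*d^4 - 3*d^3 + 9*d^2 - 10*d + 7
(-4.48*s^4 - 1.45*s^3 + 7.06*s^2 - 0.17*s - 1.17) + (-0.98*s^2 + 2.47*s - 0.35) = -4.48*s^4 - 1.45*s^3 + 6.08*s^2 + 2.3*s - 1.52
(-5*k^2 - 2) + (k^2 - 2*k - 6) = -4*k^2 - 2*k - 8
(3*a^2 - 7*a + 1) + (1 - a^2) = 2*a^2 - 7*a + 2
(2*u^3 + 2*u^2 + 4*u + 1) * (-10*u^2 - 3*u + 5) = -20*u^5 - 26*u^4 - 36*u^3 - 12*u^2 + 17*u + 5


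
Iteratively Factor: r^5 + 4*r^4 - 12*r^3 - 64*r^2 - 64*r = (r - 4)*(r^4 + 8*r^3 + 20*r^2 + 16*r) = (r - 4)*(r + 2)*(r^3 + 6*r^2 + 8*r) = r*(r - 4)*(r + 2)*(r^2 + 6*r + 8) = r*(r - 4)*(r + 2)*(r + 4)*(r + 2)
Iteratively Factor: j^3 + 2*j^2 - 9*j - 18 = (j - 3)*(j^2 + 5*j + 6) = (j - 3)*(j + 2)*(j + 3)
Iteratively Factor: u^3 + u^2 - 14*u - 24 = (u + 2)*(u^2 - u - 12) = (u + 2)*(u + 3)*(u - 4)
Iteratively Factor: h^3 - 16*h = (h)*(h^2 - 16) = h*(h - 4)*(h + 4)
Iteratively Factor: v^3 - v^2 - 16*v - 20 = (v - 5)*(v^2 + 4*v + 4) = (v - 5)*(v + 2)*(v + 2)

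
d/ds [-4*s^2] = -8*s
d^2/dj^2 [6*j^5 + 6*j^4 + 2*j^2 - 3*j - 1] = 120*j^3 + 72*j^2 + 4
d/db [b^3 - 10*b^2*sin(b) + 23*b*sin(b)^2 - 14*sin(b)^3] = -10*b^2*cos(b) + 3*b^2 - 20*b*sin(b) + 23*b*sin(2*b) - 42*sin(b)^2*cos(b) + 23*sin(b)^2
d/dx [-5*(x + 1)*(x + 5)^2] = 5*(-3*x - 7)*(x + 5)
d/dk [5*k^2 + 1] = 10*k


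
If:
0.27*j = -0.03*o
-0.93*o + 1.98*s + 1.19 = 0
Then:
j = -0.236559139784946*s - 0.142174432497013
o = 2.12903225806452*s + 1.27956989247312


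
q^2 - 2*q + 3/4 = (q - 3/2)*(q - 1/2)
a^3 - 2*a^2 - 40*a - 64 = (a - 8)*(a + 2)*(a + 4)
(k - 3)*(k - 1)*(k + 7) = k^3 + 3*k^2 - 25*k + 21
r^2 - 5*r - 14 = (r - 7)*(r + 2)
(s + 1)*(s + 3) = s^2 + 4*s + 3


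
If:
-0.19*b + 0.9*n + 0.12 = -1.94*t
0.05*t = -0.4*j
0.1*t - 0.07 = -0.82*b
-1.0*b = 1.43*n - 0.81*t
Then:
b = 0.09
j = 0.00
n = -0.07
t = -0.02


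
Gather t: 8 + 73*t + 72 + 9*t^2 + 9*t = 9*t^2 + 82*t + 80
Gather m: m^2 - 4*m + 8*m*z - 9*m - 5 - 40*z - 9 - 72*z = m^2 + m*(8*z - 13) - 112*z - 14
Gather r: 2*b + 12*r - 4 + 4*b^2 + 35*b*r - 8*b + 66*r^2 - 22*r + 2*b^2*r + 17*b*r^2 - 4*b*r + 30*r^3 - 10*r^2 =4*b^2 - 6*b + 30*r^3 + r^2*(17*b + 56) + r*(2*b^2 + 31*b - 10) - 4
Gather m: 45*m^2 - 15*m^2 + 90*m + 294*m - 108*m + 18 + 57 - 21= 30*m^2 + 276*m + 54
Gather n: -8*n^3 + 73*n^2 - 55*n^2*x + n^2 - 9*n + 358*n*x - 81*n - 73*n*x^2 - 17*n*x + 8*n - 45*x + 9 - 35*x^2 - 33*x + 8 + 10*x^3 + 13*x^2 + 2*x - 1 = -8*n^3 + n^2*(74 - 55*x) + n*(-73*x^2 + 341*x - 82) + 10*x^3 - 22*x^2 - 76*x + 16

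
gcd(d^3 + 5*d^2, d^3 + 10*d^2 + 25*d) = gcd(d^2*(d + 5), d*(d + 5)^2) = d^2 + 5*d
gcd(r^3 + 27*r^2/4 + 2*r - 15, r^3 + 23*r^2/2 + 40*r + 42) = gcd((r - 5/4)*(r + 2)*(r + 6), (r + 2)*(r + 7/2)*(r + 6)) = r^2 + 8*r + 12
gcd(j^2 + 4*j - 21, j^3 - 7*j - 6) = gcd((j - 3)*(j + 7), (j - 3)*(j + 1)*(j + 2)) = j - 3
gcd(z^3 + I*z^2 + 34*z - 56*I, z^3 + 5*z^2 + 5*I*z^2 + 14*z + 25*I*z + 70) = z^2 + 5*I*z + 14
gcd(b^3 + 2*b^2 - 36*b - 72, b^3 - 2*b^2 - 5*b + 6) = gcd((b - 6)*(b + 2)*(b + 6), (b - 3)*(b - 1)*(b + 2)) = b + 2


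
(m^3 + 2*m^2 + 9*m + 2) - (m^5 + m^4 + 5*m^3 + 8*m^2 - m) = -m^5 - m^4 - 4*m^3 - 6*m^2 + 10*m + 2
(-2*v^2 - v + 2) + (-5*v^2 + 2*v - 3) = -7*v^2 + v - 1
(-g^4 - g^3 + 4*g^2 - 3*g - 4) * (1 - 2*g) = 2*g^5 + g^4 - 9*g^3 + 10*g^2 + 5*g - 4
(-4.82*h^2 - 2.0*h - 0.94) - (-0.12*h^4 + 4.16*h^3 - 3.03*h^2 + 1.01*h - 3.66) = 0.12*h^4 - 4.16*h^3 - 1.79*h^2 - 3.01*h + 2.72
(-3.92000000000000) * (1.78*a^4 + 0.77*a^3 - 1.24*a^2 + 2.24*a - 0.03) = -6.9776*a^4 - 3.0184*a^3 + 4.8608*a^2 - 8.7808*a + 0.1176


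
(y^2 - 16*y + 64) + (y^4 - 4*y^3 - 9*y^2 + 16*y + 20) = y^4 - 4*y^3 - 8*y^2 + 84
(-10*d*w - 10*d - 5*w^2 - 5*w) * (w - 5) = -10*d*w^2 + 40*d*w + 50*d - 5*w^3 + 20*w^2 + 25*w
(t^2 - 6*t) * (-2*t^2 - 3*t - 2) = -2*t^4 + 9*t^3 + 16*t^2 + 12*t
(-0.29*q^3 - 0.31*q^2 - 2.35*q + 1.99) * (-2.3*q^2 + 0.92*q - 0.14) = 0.667*q^5 + 0.4462*q^4 + 5.1604*q^3 - 6.6956*q^2 + 2.1598*q - 0.2786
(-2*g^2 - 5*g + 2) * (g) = -2*g^3 - 5*g^2 + 2*g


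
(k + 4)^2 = k^2 + 8*k + 16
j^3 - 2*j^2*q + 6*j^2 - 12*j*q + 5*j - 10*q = (j + 1)*(j + 5)*(j - 2*q)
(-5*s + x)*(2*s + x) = -10*s^2 - 3*s*x + x^2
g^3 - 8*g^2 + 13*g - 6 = (g - 6)*(g - 1)^2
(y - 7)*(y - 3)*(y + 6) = y^3 - 4*y^2 - 39*y + 126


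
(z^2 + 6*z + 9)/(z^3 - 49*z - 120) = (z + 3)/(z^2 - 3*z - 40)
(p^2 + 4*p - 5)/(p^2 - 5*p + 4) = (p + 5)/(p - 4)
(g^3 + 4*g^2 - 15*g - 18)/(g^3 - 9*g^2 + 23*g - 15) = (g^2 + 7*g + 6)/(g^2 - 6*g + 5)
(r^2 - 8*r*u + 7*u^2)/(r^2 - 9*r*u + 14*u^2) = (r - u)/(r - 2*u)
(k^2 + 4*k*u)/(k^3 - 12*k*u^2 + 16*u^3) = k/(k^2 - 4*k*u + 4*u^2)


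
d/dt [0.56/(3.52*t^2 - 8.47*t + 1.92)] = (4.7432 - 3.9424*t)/(3.52*t^2 - 8.47*t + 1.92)^2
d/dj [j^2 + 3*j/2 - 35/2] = 2*j + 3/2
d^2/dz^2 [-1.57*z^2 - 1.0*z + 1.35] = -3.14000000000000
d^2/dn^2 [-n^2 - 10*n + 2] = -2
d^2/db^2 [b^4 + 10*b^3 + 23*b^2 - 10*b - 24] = 12*b^2 + 60*b + 46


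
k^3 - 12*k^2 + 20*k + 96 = (k - 8)*(k - 6)*(k + 2)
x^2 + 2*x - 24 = (x - 4)*(x + 6)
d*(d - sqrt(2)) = d^2 - sqrt(2)*d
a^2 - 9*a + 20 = (a - 5)*(a - 4)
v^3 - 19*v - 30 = (v - 5)*(v + 2)*(v + 3)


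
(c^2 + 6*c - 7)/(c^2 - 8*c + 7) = (c + 7)/(c - 7)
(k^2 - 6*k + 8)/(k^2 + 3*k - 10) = (k - 4)/(k + 5)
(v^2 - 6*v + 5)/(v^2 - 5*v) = (v - 1)/v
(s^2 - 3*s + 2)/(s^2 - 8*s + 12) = (s - 1)/(s - 6)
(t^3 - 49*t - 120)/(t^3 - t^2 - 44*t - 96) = (t + 5)/(t + 4)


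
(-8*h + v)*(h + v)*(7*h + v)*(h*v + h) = -56*h^4*v - 56*h^4 - 57*h^3*v^2 - 57*h^3*v + h*v^4 + h*v^3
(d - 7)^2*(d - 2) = d^3 - 16*d^2 + 77*d - 98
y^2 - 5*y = y*(y - 5)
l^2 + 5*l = l*(l + 5)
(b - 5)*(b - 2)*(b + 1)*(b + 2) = b^4 - 4*b^3 - 9*b^2 + 16*b + 20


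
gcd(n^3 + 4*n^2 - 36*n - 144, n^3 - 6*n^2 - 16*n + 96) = n^2 - 2*n - 24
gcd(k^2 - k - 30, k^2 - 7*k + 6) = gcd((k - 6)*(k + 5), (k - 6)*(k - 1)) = k - 6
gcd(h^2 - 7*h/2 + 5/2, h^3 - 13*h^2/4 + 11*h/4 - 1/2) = h - 1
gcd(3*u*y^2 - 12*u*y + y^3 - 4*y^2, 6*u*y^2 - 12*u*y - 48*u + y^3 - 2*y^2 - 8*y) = y - 4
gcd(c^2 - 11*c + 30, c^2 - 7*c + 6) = c - 6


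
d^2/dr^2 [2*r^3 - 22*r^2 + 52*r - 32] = 12*r - 44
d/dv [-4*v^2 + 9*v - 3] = 9 - 8*v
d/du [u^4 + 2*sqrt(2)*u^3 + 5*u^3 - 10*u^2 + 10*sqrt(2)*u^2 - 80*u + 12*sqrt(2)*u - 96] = 4*u^3 + 6*sqrt(2)*u^2 + 15*u^2 - 20*u + 20*sqrt(2)*u - 80 + 12*sqrt(2)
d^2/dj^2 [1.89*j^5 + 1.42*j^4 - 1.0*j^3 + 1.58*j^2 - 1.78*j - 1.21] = 37.8*j^3 + 17.04*j^2 - 6.0*j + 3.16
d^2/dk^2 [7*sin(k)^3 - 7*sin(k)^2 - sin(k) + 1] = -63*sin(k)^3 + 28*sin(k)^2 + 43*sin(k) - 14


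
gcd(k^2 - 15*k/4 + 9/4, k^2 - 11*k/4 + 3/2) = k - 3/4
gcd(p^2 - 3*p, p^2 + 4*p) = p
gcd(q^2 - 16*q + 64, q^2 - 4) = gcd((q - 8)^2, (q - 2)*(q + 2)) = 1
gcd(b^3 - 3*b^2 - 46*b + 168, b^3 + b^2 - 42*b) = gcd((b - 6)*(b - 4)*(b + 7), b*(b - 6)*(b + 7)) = b^2 + b - 42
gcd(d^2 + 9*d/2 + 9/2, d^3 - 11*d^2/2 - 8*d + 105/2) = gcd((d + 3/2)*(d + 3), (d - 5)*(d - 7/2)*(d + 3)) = d + 3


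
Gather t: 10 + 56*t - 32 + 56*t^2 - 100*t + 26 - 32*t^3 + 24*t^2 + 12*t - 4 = -32*t^3 + 80*t^2 - 32*t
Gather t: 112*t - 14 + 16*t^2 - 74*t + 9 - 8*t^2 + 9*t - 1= 8*t^2 + 47*t - 6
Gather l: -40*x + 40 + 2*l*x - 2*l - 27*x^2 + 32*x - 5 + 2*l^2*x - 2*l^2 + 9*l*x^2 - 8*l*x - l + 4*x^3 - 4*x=l^2*(2*x - 2) + l*(9*x^2 - 6*x - 3) + 4*x^3 - 27*x^2 - 12*x + 35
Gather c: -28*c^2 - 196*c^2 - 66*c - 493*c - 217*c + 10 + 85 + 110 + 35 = -224*c^2 - 776*c + 240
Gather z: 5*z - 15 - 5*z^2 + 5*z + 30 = -5*z^2 + 10*z + 15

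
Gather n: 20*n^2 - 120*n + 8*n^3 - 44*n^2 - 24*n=8*n^3 - 24*n^2 - 144*n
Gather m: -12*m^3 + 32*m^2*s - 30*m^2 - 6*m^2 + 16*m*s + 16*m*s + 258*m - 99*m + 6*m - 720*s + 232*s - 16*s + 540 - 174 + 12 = -12*m^3 + m^2*(32*s - 36) + m*(32*s + 165) - 504*s + 378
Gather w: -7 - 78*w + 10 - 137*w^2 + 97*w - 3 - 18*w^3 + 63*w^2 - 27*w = -18*w^3 - 74*w^2 - 8*w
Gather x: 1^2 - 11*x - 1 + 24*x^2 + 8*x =24*x^2 - 3*x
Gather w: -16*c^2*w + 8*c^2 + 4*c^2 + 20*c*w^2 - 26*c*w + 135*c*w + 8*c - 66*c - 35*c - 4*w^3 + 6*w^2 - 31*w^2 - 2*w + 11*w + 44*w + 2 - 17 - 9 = 12*c^2 - 93*c - 4*w^3 + w^2*(20*c - 25) + w*(-16*c^2 + 109*c + 53) - 24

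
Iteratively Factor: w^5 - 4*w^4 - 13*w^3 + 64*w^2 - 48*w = (w + 4)*(w^4 - 8*w^3 + 19*w^2 - 12*w) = (w - 4)*(w + 4)*(w^3 - 4*w^2 + 3*w) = w*(w - 4)*(w + 4)*(w^2 - 4*w + 3) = w*(w - 4)*(w - 3)*(w + 4)*(w - 1)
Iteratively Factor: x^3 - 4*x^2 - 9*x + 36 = (x - 3)*(x^2 - x - 12) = (x - 3)*(x + 3)*(x - 4)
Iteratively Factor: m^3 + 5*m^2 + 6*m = (m)*(m^2 + 5*m + 6) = m*(m + 2)*(m + 3)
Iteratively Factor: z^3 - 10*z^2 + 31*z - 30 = (z - 5)*(z^2 - 5*z + 6) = (z - 5)*(z - 3)*(z - 2)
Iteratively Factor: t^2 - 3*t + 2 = (t - 2)*(t - 1)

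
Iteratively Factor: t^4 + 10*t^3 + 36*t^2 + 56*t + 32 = (t + 2)*(t^3 + 8*t^2 + 20*t + 16) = (t + 2)^2*(t^2 + 6*t + 8) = (t + 2)^3*(t + 4)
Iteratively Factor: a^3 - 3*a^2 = (a)*(a^2 - 3*a) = a^2*(a - 3)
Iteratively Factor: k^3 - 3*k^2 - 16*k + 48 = (k - 4)*(k^2 + k - 12) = (k - 4)*(k - 3)*(k + 4)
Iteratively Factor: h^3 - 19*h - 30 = (h + 2)*(h^2 - 2*h - 15) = (h + 2)*(h + 3)*(h - 5)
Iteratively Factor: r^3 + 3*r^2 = (r)*(r^2 + 3*r) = r^2*(r + 3)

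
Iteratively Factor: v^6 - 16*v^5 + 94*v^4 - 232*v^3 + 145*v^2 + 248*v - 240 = (v + 1)*(v^5 - 17*v^4 + 111*v^3 - 343*v^2 + 488*v - 240) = (v - 4)*(v + 1)*(v^4 - 13*v^3 + 59*v^2 - 107*v + 60) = (v - 4)*(v - 3)*(v + 1)*(v^3 - 10*v^2 + 29*v - 20) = (v - 5)*(v - 4)*(v - 3)*(v + 1)*(v^2 - 5*v + 4) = (v - 5)*(v - 4)^2*(v - 3)*(v + 1)*(v - 1)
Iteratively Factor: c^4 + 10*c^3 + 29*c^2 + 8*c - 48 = (c + 4)*(c^3 + 6*c^2 + 5*c - 12) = (c - 1)*(c + 4)*(c^2 + 7*c + 12) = (c - 1)*(c + 3)*(c + 4)*(c + 4)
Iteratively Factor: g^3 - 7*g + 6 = (g - 1)*(g^2 + g - 6) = (g - 2)*(g - 1)*(g + 3)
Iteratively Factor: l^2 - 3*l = (l - 3)*(l)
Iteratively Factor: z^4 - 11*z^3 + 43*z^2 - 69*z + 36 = (z - 3)*(z^3 - 8*z^2 + 19*z - 12) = (z - 3)^2*(z^2 - 5*z + 4) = (z - 4)*(z - 3)^2*(z - 1)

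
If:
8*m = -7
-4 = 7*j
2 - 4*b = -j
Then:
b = 5/14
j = -4/7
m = -7/8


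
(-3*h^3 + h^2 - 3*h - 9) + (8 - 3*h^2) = -3*h^3 - 2*h^2 - 3*h - 1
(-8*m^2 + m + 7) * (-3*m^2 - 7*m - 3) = 24*m^4 + 53*m^3 - 4*m^2 - 52*m - 21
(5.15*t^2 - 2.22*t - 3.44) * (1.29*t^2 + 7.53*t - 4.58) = 6.6435*t^4 + 35.9157*t^3 - 44.7412*t^2 - 15.7356*t + 15.7552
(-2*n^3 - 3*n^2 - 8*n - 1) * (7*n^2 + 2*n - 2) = -14*n^5 - 25*n^4 - 58*n^3 - 17*n^2 + 14*n + 2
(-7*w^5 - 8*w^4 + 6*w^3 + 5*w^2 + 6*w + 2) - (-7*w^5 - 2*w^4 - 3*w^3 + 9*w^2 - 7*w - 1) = -6*w^4 + 9*w^3 - 4*w^2 + 13*w + 3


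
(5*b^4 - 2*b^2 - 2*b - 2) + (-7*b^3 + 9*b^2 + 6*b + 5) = 5*b^4 - 7*b^3 + 7*b^2 + 4*b + 3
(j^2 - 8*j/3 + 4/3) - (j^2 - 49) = 151/3 - 8*j/3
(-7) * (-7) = 49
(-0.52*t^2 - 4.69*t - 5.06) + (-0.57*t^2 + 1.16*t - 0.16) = -1.09*t^2 - 3.53*t - 5.22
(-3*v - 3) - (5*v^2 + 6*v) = -5*v^2 - 9*v - 3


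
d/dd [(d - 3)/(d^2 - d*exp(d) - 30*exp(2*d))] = (d^2 - d*exp(d) + (d - 3)*(d*exp(d) - 2*d + 60*exp(2*d) + exp(d)) - 30*exp(2*d))/(-d^2 + d*exp(d) + 30*exp(2*d))^2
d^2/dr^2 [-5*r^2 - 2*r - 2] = -10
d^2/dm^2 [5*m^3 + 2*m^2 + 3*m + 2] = 30*m + 4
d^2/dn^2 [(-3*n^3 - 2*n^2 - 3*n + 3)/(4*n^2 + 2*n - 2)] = (-17*n^3 + 33*n^2 - 9*n + 4)/(8*n^6 + 12*n^5 - 6*n^4 - 11*n^3 + 3*n^2 + 3*n - 1)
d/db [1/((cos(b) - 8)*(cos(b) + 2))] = 2*(cos(b) - 3)*sin(b)/((cos(b) - 8)^2*(cos(b) + 2)^2)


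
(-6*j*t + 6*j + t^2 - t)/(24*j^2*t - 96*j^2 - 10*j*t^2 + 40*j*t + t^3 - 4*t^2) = (t - 1)/(-4*j*t + 16*j + t^2 - 4*t)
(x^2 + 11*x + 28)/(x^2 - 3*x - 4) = (x^2 + 11*x + 28)/(x^2 - 3*x - 4)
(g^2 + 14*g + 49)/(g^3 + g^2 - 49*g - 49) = (g + 7)/(g^2 - 6*g - 7)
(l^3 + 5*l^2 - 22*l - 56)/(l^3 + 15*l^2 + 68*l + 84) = (l - 4)/(l + 6)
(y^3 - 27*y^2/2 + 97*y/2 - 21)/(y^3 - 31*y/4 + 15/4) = 2*(y^2 - 13*y + 42)/(2*y^2 + y - 15)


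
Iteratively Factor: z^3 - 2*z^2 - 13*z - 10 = (z + 2)*(z^2 - 4*z - 5) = (z + 1)*(z + 2)*(z - 5)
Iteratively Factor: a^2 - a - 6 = (a + 2)*(a - 3)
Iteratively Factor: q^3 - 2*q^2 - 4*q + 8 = (q + 2)*(q^2 - 4*q + 4) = (q - 2)*(q + 2)*(q - 2)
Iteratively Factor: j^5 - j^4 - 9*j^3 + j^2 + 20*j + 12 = (j - 3)*(j^4 + 2*j^3 - 3*j^2 - 8*j - 4) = (j - 3)*(j - 2)*(j^3 + 4*j^2 + 5*j + 2) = (j - 3)*(j - 2)*(j + 2)*(j^2 + 2*j + 1) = (j - 3)*(j - 2)*(j + 1)*(j + 2)*(j + 1)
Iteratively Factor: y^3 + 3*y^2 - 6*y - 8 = (y + 4)*(y^2 - y - 2) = (y + 1)*(y + 4)*(y - 2)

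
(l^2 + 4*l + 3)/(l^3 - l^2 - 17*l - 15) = 1/(l - 5)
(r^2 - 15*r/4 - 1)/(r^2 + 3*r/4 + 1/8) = 2*(r - 4)/(2*r + 1)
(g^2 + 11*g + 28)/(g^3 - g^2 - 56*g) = (g + 4)/(g*(g - 8))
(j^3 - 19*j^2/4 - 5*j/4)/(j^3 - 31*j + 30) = j*(4*j + 1)/(4*(j^2 + 5*j - 6))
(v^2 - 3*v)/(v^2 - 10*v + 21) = v/(v - 7)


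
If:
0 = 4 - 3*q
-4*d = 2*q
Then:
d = -2/3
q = 4/3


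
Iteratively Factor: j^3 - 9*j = (j)*(j^2 - 9) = j*(j + 3)*(j - 3)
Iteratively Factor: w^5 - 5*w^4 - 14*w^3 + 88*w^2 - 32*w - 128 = (w - 4)*(w^4 - w^3 - 18*w^2 + 16*w + 32) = (w - 4)^2*(w^3 + 3*w^2 - 6*w - 8) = (w - 4)^2*(w + 1)*(w^2 + 2*w - 8) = (w - 4)^2*(w - 2)*(w + 1)*(w + 4)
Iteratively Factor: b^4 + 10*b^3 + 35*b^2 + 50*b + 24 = (b + 3)*(b^3 + 7*b^2 + 14*b + 8) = (b + 1)*(b + 3)*(b^2 + 6*b + 8) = (b + 1)*(b + 3)*(b + 4)*(b + 2)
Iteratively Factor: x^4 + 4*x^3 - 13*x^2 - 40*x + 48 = (x + 4)*(x^3 - 13*x + 12) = (x - 3)*(x + 4)*(x^2 + 3*x - 4) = (x - 3)*(x + 4)^2*(x - 1)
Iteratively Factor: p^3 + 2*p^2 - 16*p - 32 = (p + 4)*(p^2 - 2*p - 8) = (p + 2)*(p + 4)*(p - 4)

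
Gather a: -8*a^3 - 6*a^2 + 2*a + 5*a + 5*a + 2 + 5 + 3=-8*a^3 - 6*a^2 + 12*a + 10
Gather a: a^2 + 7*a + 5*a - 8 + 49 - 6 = a^2 + 12*a + 35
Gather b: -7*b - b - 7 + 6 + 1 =-8*b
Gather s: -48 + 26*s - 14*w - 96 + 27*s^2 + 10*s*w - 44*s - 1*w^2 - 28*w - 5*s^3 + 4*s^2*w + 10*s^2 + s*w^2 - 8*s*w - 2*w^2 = -5*s^3 + s^2*(4*w + 37) + s*(w^2 + 2*w - 18) - 3*w^2 - 42*w - 144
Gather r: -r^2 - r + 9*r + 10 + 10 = -r^2 + 8*r + 20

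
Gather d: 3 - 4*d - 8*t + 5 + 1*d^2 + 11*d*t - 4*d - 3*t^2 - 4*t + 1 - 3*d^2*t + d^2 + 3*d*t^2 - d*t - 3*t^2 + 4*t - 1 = d^2*(2 - 3*t) + d*(3*t^2 + 10*t - 8) - 6*t^2 - 8*t + 8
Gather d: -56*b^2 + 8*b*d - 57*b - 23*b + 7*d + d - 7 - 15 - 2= -56*b^2 - 80*b + d*(8*b + 8) - 24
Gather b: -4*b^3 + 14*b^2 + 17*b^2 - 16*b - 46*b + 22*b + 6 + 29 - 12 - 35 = -4*b^3 + 31*b^2 - 40*b - 12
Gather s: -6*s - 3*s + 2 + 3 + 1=6 - 9*s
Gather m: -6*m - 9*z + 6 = -6*m - 9*z + 6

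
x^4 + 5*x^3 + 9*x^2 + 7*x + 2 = (x + 1)^3*(x + 2)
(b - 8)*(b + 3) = b^2 - 5*b - 24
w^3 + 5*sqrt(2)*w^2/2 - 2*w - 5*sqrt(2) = (w - sqrt(2))*(w + sqrt(2))*(w + 5*sqrt(2)/2)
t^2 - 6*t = t*(t - 6)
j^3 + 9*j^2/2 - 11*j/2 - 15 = (j - 2)*(j + 3/2)*(j + 5)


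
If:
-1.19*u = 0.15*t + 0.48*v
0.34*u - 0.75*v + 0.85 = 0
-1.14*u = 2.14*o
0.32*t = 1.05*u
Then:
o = 0.15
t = -0.94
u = -0.29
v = 1.00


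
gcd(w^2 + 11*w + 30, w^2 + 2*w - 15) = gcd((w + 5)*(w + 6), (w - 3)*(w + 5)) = w + 5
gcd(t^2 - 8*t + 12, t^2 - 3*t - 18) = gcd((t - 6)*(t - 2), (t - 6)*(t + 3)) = t - 6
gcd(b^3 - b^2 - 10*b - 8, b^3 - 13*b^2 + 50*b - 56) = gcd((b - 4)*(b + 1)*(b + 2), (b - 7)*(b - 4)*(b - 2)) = b - 4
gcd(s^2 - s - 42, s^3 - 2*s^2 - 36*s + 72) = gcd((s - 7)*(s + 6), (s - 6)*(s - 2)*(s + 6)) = s + 6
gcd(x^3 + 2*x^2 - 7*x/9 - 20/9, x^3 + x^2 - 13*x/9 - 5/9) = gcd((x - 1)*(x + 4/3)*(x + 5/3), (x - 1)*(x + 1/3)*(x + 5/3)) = x^2 + 2*x/3 - 5/3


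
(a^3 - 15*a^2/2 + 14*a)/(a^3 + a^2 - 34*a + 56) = a*(2*a - 7)/(2*(a^2 + 5*a - 14))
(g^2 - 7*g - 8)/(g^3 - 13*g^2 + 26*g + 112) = (g + 1)/(g^2 - 5*g - 14)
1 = 1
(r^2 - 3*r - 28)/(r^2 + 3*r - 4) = (r - 7)/(r - 1)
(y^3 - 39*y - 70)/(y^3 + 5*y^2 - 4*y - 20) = (y - 7)/(y - 2)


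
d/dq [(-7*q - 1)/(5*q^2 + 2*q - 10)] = (35*q^2 + 10*q + 72)/(25*q^4 + 20*q^3 - 96*q^2 - 40*q + 100)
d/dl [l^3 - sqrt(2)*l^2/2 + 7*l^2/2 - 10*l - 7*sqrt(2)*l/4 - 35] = 3*l^2 - sqrt(2)*l + 7*l - 10 - 7*sqrt(2)/4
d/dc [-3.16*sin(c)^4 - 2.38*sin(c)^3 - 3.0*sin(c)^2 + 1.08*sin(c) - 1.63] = (-12.64*sin(c)^3 - 7.14*sin(c)^2 - 6.0*sin(c) + 1.08)*cos(c)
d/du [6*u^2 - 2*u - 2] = 12*u - 2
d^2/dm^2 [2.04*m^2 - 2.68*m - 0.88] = 4.08000000000000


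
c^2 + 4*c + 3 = (c + 1)*(c + 3)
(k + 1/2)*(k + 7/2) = k^2 + 4*k + 7/4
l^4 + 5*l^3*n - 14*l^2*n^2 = l^2*(l - 2*n)*(l + 7*n)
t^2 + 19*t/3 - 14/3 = (t - 2/3)*(t + 7)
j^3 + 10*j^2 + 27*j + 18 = (j + 1)*(j + 3)*(j + 6)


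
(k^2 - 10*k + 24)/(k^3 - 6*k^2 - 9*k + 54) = (k - 4)/(k^2 - 9)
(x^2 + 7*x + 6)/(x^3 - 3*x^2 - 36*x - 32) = (x + 6)/(x^2 - 4*x - 32)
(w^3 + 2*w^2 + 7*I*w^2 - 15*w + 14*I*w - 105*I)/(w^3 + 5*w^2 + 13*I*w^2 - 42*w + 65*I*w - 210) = (w - 3)/(w + 6*I)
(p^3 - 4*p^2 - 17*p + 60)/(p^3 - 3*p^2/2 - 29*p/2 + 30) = 2*(p - 5)/(2*p - 5)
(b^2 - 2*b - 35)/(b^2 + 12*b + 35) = (b - 7)/(b + 7)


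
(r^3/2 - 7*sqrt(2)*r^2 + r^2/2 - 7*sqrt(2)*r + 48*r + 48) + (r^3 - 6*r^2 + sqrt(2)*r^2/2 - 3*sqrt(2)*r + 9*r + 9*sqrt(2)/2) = 3*r^3/2 - 13*sqrt(2)*r^2/2 - 11*r^2/2 - 10*sqrt(2)*r + 57*r + 9*sqrt(2)/2 + 48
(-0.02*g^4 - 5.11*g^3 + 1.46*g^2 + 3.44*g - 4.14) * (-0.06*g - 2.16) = 0.0012*g^5 + 0.3498*g^4 + 10.95*g^3 - 3.36*g^2 - 7.182*g + 8.9424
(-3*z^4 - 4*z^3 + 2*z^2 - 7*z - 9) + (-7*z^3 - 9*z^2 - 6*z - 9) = -3*z^4 - 11*z^3 - 7*z^2 - 13*z - 18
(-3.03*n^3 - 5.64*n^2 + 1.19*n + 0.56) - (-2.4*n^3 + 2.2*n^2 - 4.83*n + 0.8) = -0.63*n^3 - 7.84*n^2 + 6.02*n - 0.24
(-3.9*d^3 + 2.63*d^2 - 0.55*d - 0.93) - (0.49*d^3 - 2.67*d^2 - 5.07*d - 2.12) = -4.39*d^3 + 5.3*d^2 + 4.52*d + 1.19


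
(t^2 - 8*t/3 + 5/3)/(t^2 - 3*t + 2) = (t - 5/3)/(t - 2)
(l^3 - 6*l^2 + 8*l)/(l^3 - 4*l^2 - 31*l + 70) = l*(l - 4)/(l^2 - 2*l - 35)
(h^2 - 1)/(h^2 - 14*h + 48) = (h^2 - 1)/(h^2 - 14*h + 48)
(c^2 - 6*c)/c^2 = (c - 6)/c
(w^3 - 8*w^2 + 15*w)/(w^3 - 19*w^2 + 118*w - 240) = w*(w - 3)/(w^2 - 14*w + 48)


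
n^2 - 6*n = n*(n - 6)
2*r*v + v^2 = v*(2*r + v)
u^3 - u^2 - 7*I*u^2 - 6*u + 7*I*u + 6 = (u - 1)*(u - 6*I)*(u - I)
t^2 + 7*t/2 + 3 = (t + 3/2)*(t + 2)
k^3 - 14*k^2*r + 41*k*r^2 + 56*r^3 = (k - 8*r)*(k - 7*r)*(k + r)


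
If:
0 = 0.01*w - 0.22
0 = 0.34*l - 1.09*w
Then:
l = 70.53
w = 22.00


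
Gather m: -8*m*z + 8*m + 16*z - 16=m*(8 - 8*z) + 16*z - 16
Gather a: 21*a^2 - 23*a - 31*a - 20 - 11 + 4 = 21*a^2 - 54*a - 27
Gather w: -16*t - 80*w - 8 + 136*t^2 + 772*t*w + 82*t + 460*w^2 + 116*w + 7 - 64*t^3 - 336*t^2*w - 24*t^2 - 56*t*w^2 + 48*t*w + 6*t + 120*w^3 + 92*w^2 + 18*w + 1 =-64*t^3 + 112*t^2 + 72*t + 120*w^3 + w^2*(552 - 56*t) + w*(-336*t^2 + 820*t + 54)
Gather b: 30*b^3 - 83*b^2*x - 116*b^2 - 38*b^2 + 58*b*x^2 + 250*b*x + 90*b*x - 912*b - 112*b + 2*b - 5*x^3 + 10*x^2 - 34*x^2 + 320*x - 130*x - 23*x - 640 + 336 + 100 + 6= 30*b^3 + b^2*(-83*x - 154) + b*(58*x^2 + 340*x - 1022) - 5*x^3 - 24*x^2 + 167*x - 198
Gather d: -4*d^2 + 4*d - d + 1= -4*d^2 + 3*d + 1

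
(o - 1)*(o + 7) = o^2 + 6*o - 7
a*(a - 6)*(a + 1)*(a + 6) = a^4 + a^3 - 36*a^2 - 36*a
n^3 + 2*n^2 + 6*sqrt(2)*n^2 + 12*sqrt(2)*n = n*(n + 2)*(n + 6*sqrt(2))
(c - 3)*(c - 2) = c^2 - 5*c + 6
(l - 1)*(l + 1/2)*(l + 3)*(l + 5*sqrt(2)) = l^4 + 5*l^3/2 + 5*sqrt(2)*l^3 - 2*l^2 + 25*sqrt(2)*l^2/2 - 10*sqrt(2)*l - 3*l/2 - 15*sqrt(2)/2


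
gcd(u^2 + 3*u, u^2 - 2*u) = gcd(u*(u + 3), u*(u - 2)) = u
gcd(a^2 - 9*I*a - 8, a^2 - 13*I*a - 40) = a - 8*I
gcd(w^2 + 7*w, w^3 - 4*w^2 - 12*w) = w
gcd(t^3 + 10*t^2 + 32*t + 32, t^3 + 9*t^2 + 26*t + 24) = t^2 + 6*t + 8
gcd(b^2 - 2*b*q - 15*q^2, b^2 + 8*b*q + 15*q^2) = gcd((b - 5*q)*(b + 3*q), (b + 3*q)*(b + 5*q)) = b + 3*q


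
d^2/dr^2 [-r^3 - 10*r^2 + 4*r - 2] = -6*r - 20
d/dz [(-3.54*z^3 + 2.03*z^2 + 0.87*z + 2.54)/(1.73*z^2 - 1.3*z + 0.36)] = (-6.1242*z^4 + 9.204*z^3 - 7.9673*z^2 - 7.3268*z + 3.6152)/(2.9929*z^4 - 4.498*z^3 + 2.9356*z^2 - 0.936*z + 0.1296)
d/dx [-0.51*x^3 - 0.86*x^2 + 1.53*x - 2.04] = -1.53*x^2 - 1.72*x + 1.53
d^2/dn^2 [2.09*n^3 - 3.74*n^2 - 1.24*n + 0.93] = 12.54*n - 7.48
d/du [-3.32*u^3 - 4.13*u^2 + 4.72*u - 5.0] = -9.96*u^2 - 8.26*u + 4.72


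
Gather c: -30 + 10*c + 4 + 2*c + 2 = 12*c - 24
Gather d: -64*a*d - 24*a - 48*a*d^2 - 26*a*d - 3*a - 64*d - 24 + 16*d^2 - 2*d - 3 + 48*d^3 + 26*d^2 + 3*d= -27*a + 48*d^3 + d^2*(42 - 48*a) + d*(-90*a - 63) - 27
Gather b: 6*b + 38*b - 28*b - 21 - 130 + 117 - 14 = 16*b - 48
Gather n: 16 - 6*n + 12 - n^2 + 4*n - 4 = -n^2 - 2*n + 24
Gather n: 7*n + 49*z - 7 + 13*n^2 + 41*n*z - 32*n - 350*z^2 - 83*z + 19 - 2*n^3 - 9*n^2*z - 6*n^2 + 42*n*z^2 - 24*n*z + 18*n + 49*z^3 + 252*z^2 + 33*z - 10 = -2*n^3 + n^2*(7 - 9*z) + n*(42*z^2 + 17*z - 7) + 49*z^3 - 98*z^2 - z + 2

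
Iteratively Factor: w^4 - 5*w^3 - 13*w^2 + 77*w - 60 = (w + 4)*(w^3 - 9*w^2 + 23*w - 15) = (w - 5)*(w + 4)*(w^2 - 4*w + 3) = (w - 5)*(w - 3)*(w + 4)*(w - 1)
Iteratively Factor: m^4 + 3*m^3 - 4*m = (m + 2)*(m^3 + m^2 - 2*m) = (m - 1)*(m + 2)*(m^2 + 2*m) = m*(m - 1)*(m + 2)*(m + 2)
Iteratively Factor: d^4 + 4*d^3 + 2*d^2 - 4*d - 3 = (d + 1)*(d^3 + 3*d^2 - d - 3) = (d - 1)*(d + 1)*(d^2 + 4*d + 3) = (d - 1)*(d + 1)*(d + 3)*(d + 1)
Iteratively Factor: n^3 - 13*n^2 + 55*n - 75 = (n - 5)*(n^2 - 8*n + 15) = (n - 5)^2*(n - 3)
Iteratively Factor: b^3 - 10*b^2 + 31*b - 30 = (b - 3)*(b^2 - 7*b + 10) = (b - 3)*(b - 2)*(b - 5)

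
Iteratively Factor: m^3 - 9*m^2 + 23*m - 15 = (m - 5)*(m^2 - 4*m + 3) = (m - 5)*(m - 1)*(m - 3)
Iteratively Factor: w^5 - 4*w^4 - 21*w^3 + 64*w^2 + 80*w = (w + 1)*(w^4 - 5*w^3 - 16*w^2 + 80*w) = (w + 1)*(w + 4)*(w^3 - 9*w^2 + 20*w) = (w - 4)*(w + 1)*(w + 4)*(w^2 - 5*w) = w*(w - 4)*(w + 1)*(w + 4)*(w - 5)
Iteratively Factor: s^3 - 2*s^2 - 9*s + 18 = (s - 3)*(s^2 + s - 6) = (s - 3)*(s - 2)*(s + 3)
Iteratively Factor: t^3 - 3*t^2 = (t)*(t^2 - 3*t) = t*(t - 3)*(t)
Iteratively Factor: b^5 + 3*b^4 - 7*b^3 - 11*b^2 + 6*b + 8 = (b - 1)*(b^4 + 4*b^3 - 3*b^2 - 14*b - 8) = (b - 1)*(b + 1)*(b^3 + 3*b^2 - 6*b - 8) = (b - 1)*(b + 1)^2*(b^2 + 2*b - 8) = (b - 2)*(b - 1)*(b + 1)^2*(b + 4)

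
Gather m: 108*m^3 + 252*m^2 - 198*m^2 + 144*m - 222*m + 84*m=108*m^3 + 54*m^2 + 6*m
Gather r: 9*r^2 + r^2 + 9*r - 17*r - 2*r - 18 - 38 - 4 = 10*r^2 - 10*r - 60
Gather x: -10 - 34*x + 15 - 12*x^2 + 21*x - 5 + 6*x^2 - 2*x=-6*x^2 - 15*x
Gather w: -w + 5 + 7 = 12 - w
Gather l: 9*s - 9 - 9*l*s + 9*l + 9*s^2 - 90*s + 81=l*(9 - 9*s) + 9*s^2 - 81*s + 72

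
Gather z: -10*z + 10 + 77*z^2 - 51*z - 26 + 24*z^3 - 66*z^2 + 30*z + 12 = 24*z^3 + 11*z^2 - 31*z - 4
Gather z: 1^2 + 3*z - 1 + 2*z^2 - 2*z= 2*z^2 + z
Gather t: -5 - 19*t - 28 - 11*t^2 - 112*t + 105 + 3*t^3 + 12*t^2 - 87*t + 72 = 3*t^3 + t^2 - 218*t + 144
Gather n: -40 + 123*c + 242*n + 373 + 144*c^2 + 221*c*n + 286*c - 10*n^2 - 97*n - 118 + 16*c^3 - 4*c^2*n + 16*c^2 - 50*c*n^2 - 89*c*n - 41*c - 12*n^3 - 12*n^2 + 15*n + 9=16*c^3 + 160*c^2 + 368*c - 12*n^3 + n^2*(-50*c - 22) + n*(-4*c^2 + 132*c + 160) + 224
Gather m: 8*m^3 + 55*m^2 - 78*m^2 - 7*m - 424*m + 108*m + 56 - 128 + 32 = 8*m^3 - 23*m^2 - 323*m - 40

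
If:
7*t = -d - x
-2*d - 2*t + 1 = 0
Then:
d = x/6 + 7/12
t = -x/6 - 1/12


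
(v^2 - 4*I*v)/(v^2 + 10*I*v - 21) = v*(v - 4*I)/(v^2 + 10*I*v - 21)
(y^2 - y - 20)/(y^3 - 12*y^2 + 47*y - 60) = (y + 4)/(y^2 - 7*y + 12)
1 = 1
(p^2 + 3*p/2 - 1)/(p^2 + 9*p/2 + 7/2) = (2*p^2 + 3*p - 2)/(2*p^2 + 9*p + 7)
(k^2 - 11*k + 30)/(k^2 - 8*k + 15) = (k - 6)/(k - 3)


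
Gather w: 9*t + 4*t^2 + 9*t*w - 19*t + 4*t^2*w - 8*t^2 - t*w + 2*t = -4*t^2 - 8*t + w*(4*t^2 + 8*t)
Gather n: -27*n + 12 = 12 - 27*n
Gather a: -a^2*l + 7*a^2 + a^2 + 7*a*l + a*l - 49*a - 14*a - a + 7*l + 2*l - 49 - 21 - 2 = a^2*(8 - l) + a*(8*l - 64) + 9*l - 72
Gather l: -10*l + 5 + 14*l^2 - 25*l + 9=14*l^2 - 35*l + 14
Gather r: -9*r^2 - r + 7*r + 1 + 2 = -9*r^2 + 6*r + 3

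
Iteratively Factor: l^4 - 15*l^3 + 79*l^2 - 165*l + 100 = (l - 4)*(l^3 - 11*l^2 + 35*l - 25) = (l - 4)*(l - 1)*(l^2 - 10*l + 25) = (l - 5)*(l - 4)*(l - 1)*(l - 5)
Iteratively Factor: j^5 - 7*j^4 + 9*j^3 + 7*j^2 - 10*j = (j - 5)*(j^4 - 2*j^3 - j^2 + 2*j) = (j - 5)*(j - 1)*(j^3 - j^2 - 2*j) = (j - 5)*(j - 1)*(j + 1)*(j^2 - 2*j) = (j - 5)*(j - 2)*(j - 1)*(j + 1)*(j)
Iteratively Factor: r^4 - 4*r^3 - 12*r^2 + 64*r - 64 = (r - 4)*(r^3 - 12*r + 16) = (r - 4)*(r - 2)*(r^2 + 2*r - 8) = (r - 4)*(r - 2)*(r + 4)*(r - 2)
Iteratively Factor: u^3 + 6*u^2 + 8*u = (u + 4)*(u^2 + 2*u) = u*(u + 4)*(u + 2)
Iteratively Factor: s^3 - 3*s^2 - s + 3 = (s - 3)*(s^2 - 1) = (s - 3)*(s - 1)*(s + 1)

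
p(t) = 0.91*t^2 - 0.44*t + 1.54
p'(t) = 1.82*t - 0.44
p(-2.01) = 6.10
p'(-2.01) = -4.10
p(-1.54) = 4.38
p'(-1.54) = -3.24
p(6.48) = 36.90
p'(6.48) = 11.35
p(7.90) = 54.86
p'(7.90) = 13.94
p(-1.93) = 5.78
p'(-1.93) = -3.95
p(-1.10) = 3.13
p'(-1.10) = -2.44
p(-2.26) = 7.18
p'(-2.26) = -4.55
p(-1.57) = 4.47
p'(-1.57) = -3.30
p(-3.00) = 11.05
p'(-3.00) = -5.90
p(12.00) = 127.30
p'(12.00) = 21.40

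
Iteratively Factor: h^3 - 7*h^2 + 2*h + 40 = (h - 4)*(h^2 - 3*h - 10) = (h - 4)*(h + 2)*(h - 5)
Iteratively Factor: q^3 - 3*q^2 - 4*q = (q)*(q^2 - 3*q - 4) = q*(q + 1)*(q - 4)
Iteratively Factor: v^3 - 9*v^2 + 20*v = (v - 5)*(v^2 - 4*v) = (v - 5)*(v - 4)*(v)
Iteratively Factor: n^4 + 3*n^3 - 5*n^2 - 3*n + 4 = (n - 1)*(n^3 + 4*n^2 - n - 4) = (n - 1)^2*(n^2 + 5*n + 4) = (n - 1)^2*(n + 4)*(n + 1)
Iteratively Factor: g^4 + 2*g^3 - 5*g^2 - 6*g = (g + 1)*(g^3 + g^2 - 6*g) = g*(g + 1)*(g^2 + g - 6) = g*(g - 2)*(g + 1)*(g + 3)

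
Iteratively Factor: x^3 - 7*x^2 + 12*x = (x - 3)*(x^2 - 4*x) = (x - 4)*(x - 3)*(x)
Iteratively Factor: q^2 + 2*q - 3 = (q + 3)*(q - 1)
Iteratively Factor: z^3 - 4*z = (z - 2)*(z^2 + 2*z) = (z - 2)*(z + 2)*(z)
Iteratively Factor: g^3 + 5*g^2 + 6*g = (g + 3)*(g^2 + 2*g) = g*(g + 3)*(g + 2)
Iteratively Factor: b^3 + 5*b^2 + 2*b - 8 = (b - 1)*(b^2 + 6*b + 8) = (b - 1)*(b + 2)*(b + 4)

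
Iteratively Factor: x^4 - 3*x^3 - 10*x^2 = (x + 2)*(x^3 - 5*x^2) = (x - 5)*(x + 2)*(x^2) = x*(x - 5)*(x + 2)*(x)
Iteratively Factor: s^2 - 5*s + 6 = (s - 3)*(s - 2)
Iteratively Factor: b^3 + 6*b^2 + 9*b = (b)*(b^2 + 6*b + 9) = b*(b + 3)*(b + 3)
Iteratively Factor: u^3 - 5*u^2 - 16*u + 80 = (u - 4)*(u^2 - u - 20) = (u - 5)*(u - 4)*(u + 4)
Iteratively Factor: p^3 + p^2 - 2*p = (p - 1)*(p^2 + 2*p) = (p - 1)*(p + 2)*(p)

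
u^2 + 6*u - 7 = (u - 1)*(u + 7)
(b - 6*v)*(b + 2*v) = b^2 - 4*b*v - 12*v^2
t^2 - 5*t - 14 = (t - 7)*(t + 2)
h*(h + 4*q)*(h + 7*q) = h^3 + 11*h^2*q + 28*h*q^2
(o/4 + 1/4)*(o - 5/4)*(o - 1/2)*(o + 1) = o^4/4 + o^3/16 - 15*o^2/32 - o/8 + 5/32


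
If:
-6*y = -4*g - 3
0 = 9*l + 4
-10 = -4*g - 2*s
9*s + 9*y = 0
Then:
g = 33/8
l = -4/9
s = -13/4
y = 13/4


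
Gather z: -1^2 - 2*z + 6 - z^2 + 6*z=-z^2 + 4*z + 5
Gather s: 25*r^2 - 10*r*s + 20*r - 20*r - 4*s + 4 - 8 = 25*r^2 + s*(-10*r - 4) - 4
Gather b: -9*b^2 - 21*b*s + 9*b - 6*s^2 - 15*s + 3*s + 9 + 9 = -9*b^2 + b*(9 - 21*s) - 6*s^2 - 12*s + 18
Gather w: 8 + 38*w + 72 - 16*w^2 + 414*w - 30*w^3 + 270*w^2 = -30*w^3 + 254*w^2 + 452*w + 80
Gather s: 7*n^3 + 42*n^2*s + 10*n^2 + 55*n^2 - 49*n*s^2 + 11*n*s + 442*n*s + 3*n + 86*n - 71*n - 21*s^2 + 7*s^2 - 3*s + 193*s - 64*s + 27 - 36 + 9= 7*n^3 + 65*n^2 + 18*n + s^2*(-49*n - 14) + s*(42*n^2 + 453*n + 126)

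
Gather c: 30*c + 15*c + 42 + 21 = 45*c + 63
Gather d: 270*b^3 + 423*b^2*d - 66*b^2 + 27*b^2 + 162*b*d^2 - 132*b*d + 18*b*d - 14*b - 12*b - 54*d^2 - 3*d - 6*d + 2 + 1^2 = 270*b^3 - 39*b^2 - 26*b + d^2*(162*b - 54) + d*(423*b^2 - 114*b - 9) + 3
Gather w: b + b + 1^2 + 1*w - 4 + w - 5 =2*b + 2*w - 8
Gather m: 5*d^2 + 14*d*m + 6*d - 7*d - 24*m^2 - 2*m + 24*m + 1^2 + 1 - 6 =5*d^2 - d - 24*m^2 + m*(14*d + 22) - 4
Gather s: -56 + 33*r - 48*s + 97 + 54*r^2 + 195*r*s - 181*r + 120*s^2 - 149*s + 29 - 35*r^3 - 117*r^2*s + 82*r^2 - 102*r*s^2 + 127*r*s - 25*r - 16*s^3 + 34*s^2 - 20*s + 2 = -35*r^3 + 136*r^2 - 173*r - 16*s^3 + s^2*(154 - 102*r) + s*(-117*r^2 + 322*r - 217) + 72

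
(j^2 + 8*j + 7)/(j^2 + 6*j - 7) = (j + 1)/(j - 1)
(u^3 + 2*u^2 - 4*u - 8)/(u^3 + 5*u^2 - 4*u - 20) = (u + 2)/(u + 5)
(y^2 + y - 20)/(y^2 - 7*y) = (y^2 + y - 20)/(y*(y - 7))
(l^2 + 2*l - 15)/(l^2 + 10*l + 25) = (l - 3)/(l + 5)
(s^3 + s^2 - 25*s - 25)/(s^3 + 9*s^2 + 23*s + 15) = (s - 5)/(s + 3)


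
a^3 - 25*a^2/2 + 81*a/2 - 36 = (a - 8)*(a - 3)*(a - 3/2)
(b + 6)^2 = b^2 + 12*b + 36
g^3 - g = g*(g - 1)*(g + 1)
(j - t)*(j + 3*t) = j^2 + 2*j*t - 3*t^2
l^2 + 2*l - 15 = (l - 3)*(l + 5)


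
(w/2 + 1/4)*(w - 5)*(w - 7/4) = w^3/2 - 25*w^2/8 + 43*w/16 + 35/16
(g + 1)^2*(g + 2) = g^3 + 4*g^2 + 5*g + 2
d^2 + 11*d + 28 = (d + 4)*(d + 7)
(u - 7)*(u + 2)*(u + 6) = u^3 + u^2 - 44*u - 84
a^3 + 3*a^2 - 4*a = a*(a - 1)*(a + 4)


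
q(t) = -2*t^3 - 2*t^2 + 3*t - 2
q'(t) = -6*t^2 - 4*t + 3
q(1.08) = -3.61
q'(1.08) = -8.32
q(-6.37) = 414.69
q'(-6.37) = -214.98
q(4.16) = -168.11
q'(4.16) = -117.47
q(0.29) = -1.35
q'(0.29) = 1.34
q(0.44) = -1.24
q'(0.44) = 0.08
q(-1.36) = -4.75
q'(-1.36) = -2.66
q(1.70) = -12.51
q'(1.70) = -21.14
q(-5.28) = 220.80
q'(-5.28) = -143.15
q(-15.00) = 6253.00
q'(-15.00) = -1287.00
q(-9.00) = 1267.00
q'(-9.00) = -447.00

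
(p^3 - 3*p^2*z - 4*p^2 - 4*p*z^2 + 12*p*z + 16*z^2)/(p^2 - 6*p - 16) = (-p^3 + 3*p^2*z + 4*p^2 + 4*p*z^2 - 12*p*z - 16*z^2)/(-p^2 + 6*p + 16)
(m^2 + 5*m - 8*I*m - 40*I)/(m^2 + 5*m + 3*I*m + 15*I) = (m - 8*I)/(m + 3*I)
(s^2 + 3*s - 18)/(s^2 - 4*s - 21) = (-s^2 - 3*s + 18)/(-s^2 + 4*s + 21)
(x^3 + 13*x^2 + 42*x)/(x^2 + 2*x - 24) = x*(x + 7)/(x - 4)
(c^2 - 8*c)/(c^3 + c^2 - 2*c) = (c - 8)/(c^2 + c - 2)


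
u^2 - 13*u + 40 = (u - 8)*(u - 5)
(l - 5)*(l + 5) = l^2 - 25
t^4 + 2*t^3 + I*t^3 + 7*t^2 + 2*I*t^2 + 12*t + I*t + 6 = (t + 1)^2*(t - 2*I)*(t + 3*I)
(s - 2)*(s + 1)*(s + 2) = s^3 + s^2 - 4*s - 4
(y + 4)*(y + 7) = y^2 + 11*y + 28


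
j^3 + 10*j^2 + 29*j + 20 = (j + 1)*(j + 4)*(j + 5)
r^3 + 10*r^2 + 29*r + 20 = (r + 1)*(r + 4)*(r + 5)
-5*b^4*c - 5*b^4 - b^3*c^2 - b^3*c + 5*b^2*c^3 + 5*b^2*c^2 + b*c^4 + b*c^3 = (-b + c)*(b + c)*(5*b + c)*(b*c + b)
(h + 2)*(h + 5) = h^2 + 7*h + 10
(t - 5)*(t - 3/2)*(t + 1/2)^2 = t^4 - 11*t^3/2 + 5*t^2/4 + 47*t/8 + 15/8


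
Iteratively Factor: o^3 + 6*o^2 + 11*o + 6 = (o + 2)*(o^2 + 4*o + 3) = (o + 2)*(o + 3)*(o + 1)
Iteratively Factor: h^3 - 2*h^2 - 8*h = (h)*(h^2 - 2*h - 8) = h*(h + 2)*(h - 4)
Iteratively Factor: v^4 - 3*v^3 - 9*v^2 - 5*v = (v + 1)*(v^3 - 4*v^2 - 5*v) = v*(v + 1)*(v^2 - 4*v - 5) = v*(v - 5)*(v + 1)*(v + 1)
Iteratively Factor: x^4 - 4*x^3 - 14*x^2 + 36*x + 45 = (x - 5)*(x^3 + x^2 - 9*x - 9) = (x - 5)*(x + 3)*(x^2 - 2*x - 3) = (x - 5)*(x - 3)*(x + 3)*(x + 1)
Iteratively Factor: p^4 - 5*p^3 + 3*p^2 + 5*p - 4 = (p + 1)*(p^3 - 6*p^2 + 9*p - 4) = (p - 1)*(p + 1)*(p^2 - 5*p + 4) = (p - 1)^2*(p + 1)*(p - 4)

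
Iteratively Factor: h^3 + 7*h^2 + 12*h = (h)*(h^2 + 7*h + 12) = h*(h + 4)*(h + 3)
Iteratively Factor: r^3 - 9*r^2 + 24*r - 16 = (r - 4)*(r^2 - 5*r + 4) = (r - 4)^2*(r - 1)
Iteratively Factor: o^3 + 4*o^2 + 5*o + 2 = (o + 1)*(o^2 + 3*o + 2) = (o + 1)*(o + 2)*(o + 1)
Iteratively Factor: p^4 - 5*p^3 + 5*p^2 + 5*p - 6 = (p - 2)*(p^3 - 3*p^2 - p + 3) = (p - 2)*(p + 1)*(p^2 - 4*p + 3) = (p - 3)*(p - 2)*(p + 1)*(p - 1)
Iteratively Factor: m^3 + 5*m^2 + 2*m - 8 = (m + 2)*(m^2 + 3*m - 4) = (m + 2)*(m + 4)*(m - 1)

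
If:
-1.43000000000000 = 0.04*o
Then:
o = -35.75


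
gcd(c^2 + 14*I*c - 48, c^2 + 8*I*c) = c + 8*I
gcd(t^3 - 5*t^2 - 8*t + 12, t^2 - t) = t - 1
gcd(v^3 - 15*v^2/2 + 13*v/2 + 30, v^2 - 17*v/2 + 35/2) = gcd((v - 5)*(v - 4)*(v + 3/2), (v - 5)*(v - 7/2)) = v - 5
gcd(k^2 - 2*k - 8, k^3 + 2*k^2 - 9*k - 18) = k + 2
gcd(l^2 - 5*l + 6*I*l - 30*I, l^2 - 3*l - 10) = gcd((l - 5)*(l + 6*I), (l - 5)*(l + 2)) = l - 5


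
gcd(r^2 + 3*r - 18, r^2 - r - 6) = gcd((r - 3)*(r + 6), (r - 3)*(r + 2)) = r - 3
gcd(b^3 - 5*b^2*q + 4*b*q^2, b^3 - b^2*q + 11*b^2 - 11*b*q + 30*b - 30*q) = -b + q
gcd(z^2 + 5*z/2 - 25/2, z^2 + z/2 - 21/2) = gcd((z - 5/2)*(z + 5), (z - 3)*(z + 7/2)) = 1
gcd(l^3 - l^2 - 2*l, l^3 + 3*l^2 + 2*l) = l^2 + l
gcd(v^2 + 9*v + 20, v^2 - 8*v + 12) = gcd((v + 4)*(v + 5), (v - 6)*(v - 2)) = 1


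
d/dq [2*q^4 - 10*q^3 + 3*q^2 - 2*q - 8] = 8*q^3 - 30*q^2 + 6*q - 2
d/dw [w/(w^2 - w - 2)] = (w^2 - w*(2*w - 1) - w - 2)/(-w^2 + w + 2)^2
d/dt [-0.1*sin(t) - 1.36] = -0.1*cos(t)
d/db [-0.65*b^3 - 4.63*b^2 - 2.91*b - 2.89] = -1.95*b^2 - 9.26*b - 2.91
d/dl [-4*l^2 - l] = -8*l - 1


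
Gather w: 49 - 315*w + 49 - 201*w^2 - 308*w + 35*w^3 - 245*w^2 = 35*w^3 - 446*w^2 - 623*w + 98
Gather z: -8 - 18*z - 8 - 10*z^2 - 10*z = -10*z^2 - 28*z - 16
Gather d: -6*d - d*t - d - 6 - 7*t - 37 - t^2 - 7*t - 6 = d*(-t - 7) - t^2 - 14*t - 49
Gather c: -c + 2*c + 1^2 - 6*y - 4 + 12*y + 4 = c + 6*y + 1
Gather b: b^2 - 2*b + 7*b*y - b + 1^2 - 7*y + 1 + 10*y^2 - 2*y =b^2 + b*(7*y - 3) + 10*y^2 - 9*y + 2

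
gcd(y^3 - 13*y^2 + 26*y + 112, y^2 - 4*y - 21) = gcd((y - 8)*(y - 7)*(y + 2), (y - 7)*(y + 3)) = y - 7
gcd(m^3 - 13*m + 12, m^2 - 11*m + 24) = m - 3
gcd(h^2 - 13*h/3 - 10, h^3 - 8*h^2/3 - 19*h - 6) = h - 6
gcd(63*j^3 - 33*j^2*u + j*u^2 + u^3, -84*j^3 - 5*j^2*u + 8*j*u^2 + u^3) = -21*j^2 + 4*j*u + u^2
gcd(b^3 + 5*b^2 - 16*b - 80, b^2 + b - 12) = b + 4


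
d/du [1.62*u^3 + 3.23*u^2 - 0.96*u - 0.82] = 4.86*u^2 + 6.46*u - 0.96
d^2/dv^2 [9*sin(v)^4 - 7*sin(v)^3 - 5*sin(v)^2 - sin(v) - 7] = -144*sin(v)^4 + 63*sin(v)^3 + 128*sin(v)^2 - 41*sin(v) - 10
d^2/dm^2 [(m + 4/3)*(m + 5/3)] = 2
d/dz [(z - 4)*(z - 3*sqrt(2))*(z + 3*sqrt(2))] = 3*z^2 - 8*z - 18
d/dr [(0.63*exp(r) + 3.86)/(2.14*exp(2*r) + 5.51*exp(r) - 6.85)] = (-(0.63*exp(r) + 3.86)*(4.28*exp(r) + 5.51) + 1.3482*exp(2*r) + 3.4713*exp(r) - 4.3155)*exp(r)/(2.14*exp(2*r) + 5.51*exp(r) - 6.85)^2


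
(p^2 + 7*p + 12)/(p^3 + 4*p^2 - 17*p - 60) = (p + 4)/(p^2 + p - 20)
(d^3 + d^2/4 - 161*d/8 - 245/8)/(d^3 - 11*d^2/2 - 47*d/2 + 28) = (4*d^2 - 13*d - 35)/(4*(d^2 - 9*d + 8))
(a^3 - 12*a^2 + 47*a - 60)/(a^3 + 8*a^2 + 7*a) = (a^3 - 12*a^2 + 47*a - 60)/(a*(a^2 + 8*a + 7))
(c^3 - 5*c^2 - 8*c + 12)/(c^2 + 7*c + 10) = (c^2 - 7*c + 6)/(c + 5)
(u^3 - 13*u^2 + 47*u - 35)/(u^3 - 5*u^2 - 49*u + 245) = (u - 1)/(u + 7)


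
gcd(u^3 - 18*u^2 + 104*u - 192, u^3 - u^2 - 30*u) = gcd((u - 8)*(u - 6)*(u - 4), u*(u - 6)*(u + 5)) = u - 6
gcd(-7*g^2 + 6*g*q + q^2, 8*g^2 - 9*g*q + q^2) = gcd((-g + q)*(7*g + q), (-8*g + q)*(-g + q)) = -g + q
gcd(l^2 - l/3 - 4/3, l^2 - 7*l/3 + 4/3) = l - 4/3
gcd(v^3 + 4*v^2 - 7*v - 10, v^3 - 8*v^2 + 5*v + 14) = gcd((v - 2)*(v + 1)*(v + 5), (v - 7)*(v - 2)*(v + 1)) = v^2 - v - 2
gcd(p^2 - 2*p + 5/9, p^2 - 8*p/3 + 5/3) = p - 5/3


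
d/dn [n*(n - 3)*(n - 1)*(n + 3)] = 4*n^3 - 3*n^2 - 18*n + 9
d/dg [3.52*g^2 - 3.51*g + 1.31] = 7.04*g - 3.51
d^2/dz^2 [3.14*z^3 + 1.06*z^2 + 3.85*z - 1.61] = 18.84*z + 2.12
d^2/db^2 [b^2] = 2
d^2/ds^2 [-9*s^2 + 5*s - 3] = -18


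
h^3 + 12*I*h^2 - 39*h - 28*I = (h + I)*(h + 4*I)*(h + 7*I)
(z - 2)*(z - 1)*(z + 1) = z^3 - 2*z^2 - z + 2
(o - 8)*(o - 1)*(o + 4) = o^3 - 5*o^2 - 28*o + 32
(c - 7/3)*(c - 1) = c^2 - 10*c/3 + 7/3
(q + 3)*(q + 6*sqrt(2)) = q^2 + 3*q + 6*sqrt(2)*q + 18*sqrt(2)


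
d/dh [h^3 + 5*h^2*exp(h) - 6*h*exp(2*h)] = 5*h^2*exp(h) + 3*h^2 - 12*h*exp(2*h) + 10*h*exp(h) - 6*exp(2*h)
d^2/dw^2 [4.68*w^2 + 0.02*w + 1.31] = 9.36000000000000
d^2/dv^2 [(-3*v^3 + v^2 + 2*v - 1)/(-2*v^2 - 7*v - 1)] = 6*(49*v^3 + 27*v^2 + 21*v + 20)/(8*v^6 + 84*v^5 + 306*v^4 + 427*v^3 + 153*v^2 + 21*v + 1)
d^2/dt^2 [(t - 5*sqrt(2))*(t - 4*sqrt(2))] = 2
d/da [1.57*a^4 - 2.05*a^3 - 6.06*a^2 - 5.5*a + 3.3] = 6.28*a^3 - 6.15*a^2 - 12.12*a - 5.5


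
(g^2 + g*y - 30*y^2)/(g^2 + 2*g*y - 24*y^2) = (-g + 5*y)/(-g + 4*y)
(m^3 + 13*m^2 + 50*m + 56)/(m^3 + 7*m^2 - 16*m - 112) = (m + 2)/(m - 4)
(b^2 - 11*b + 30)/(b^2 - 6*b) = (b - 5)/b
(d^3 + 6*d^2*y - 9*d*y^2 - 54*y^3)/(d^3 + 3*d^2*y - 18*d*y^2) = (d + 3*y)/d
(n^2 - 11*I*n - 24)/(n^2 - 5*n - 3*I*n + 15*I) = (n - 8*I)/(n - 5)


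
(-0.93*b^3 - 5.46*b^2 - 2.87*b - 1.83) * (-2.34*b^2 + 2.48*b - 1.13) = 2.1762*b^5 + 10.47*b^4 - 5.7741*b^3 + 3.3344*b^2 - 1.2953*b + 2.0679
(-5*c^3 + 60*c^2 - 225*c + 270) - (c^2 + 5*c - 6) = -5*c^3 + 59*c^2 - 230*c + 276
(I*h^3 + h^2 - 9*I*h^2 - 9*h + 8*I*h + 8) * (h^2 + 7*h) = I*h^5 + h^4 - 2*I*h^4 - 2*h^3 - 55*I*h^3 - 55*h^2 + 56*I*h^2 + 56*h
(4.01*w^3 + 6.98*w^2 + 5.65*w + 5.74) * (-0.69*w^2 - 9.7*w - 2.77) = -2.7669*w^5 - 43.7132*w^4 - 82.7122*w^3 - 78.1002*w^2 - 71.3285*w - 15.8998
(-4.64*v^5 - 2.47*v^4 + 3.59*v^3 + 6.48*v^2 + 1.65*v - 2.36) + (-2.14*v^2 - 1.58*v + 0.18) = -4.64*v^5 - 2.47*v^4 + 3.59*v^3 + 4.34*v^2 + 0.0699999999999998*v - 2.18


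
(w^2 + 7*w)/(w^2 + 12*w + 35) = w/(w + 5)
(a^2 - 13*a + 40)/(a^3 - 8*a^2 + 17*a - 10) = (a - 8)/(a^2 - 3*a + 2)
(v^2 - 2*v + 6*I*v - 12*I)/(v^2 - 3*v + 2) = (v + 6*I)/(v - 1)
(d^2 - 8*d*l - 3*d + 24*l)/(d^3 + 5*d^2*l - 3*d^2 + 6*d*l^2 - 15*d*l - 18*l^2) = (d - 8*l)/(d^2 + 5*d*l + 6*l^2)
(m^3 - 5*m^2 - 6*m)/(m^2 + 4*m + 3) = m*(m - 6)/(m + 3)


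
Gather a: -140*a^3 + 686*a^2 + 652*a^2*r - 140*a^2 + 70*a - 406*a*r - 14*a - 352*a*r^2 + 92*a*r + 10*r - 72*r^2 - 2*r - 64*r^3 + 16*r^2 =-140*a^3 + a^2*(652*r + 546) + a*(-352*r^2 - 314*r + 56) - 64*r^3 - 56*r^2 + 8*r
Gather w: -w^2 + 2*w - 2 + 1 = -w^2 + 2*w - 1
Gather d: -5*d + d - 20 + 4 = -4*d - 16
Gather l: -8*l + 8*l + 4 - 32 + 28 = 0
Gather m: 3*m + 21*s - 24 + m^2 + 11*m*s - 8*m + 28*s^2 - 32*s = m^2 + m*(11*s - 5) + 28*s^2 - 11*s - 24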